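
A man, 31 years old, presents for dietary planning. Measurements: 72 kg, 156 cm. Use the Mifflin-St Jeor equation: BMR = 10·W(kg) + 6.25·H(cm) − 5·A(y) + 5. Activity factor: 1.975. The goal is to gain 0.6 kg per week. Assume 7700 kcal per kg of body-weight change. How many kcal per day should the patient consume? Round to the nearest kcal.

3711 kcal per day

Mifflin-St Jeor (male): BMR = 10(72) + 6.25(156) − 5(31) + 5 = 720 + 975 − 155 + 5 = 1545 kcal/day.
TEE = 1545 × 1.975 = 3051.375 kcal/day.
Required daily surplus = 0.6 × 7700 ÷ 7 = 660 kcal/day.
Target intake = 3051.375 + 660 = 3711.375 kcal/day.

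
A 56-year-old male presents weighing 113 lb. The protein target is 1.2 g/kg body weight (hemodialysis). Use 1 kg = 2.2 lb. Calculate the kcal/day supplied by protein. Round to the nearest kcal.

Weight in kg = 113 ÷ 2.2 = 51.3636 kg.
Protein = 1.2 g/kg × 51.3636 kg = 61.6364 g/day.
Protein energy = 61.6364 g × 4 kcal/g = 246.5455 kcal/day.

247 kcal/day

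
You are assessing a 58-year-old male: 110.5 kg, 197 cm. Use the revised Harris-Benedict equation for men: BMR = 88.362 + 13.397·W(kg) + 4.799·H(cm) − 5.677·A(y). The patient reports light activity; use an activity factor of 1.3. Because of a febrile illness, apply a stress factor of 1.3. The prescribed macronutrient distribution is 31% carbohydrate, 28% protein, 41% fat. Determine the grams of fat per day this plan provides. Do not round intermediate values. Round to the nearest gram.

Harris-Benedict: BMR = 88.362 + 13.397(110.5) + 4.799(197) − 5.677(58) = 2184.8675 kcal/day.
TEE = 2184.8675 × 1.3 = 2840.3278 kcal/day.
With stress factor 1.3: 2840.3278 × 1.3 = 3692.4261 kcal/day.
Fat energy = 41% × 3692.4261 = 1513.8947 kcal.
Fat = 1513.8947 ÷ 9 kcal/g = 168.2105 g.

168 g/day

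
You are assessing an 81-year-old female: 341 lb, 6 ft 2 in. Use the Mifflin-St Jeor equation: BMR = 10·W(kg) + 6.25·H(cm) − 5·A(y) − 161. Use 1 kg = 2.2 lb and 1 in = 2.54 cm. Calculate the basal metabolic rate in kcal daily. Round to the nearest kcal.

Convert to metric: weight = 341 ÷ 2.2 = 155 kg; height = (6×12 + 2) × 2.54 = 74 × 2.54 = 187.96 cm.
Mifflin-St Jeor (female): BMR = 10(155) + 6.25(187.96) − 5(81) − 161 = 1550 + 1174.75 − 405 − 161 = 2158.75 kcal/day.

2159 kcal daily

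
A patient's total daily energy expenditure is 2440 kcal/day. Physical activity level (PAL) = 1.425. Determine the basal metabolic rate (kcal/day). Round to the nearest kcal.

BMR = TEE ÷ activity factor = 2440 ÷ 1.425 = 1712.2807 kcal/day.

1712 kcal/day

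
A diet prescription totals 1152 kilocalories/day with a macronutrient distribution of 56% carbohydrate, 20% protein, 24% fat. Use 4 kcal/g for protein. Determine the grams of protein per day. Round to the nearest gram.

Protein energy = 20% × 1152 = 230.4 kcal.
At 4 kcal/g: 230.4 ÷ 4 = 57.6 g.

58 g/day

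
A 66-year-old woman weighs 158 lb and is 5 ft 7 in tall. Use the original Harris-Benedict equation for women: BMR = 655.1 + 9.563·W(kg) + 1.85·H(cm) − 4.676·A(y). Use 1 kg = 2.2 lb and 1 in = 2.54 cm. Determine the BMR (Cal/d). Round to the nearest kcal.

Convert to metric: weight = 158 ÷ 2.2 = 71.8182 kg; height = (5×12 + 7) × 2.54 = 67 × 2.54 = 170.18 cm.
Harris-Benedict: BMR = 655.1 + 9.563(71.8182) + 1.85(170.18) − 4.676(66) = 1348.1143 kcal/day.

1348 Cal/d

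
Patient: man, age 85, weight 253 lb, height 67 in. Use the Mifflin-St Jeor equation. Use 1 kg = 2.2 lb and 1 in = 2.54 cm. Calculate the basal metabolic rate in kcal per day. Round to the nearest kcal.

1794 kcal per day

Convert to metric: weight = 253 ÷ 2.2 = 115 kg; height = 67 × 2.54 = 170.18 cm.
Mifflin-St Jeor (male): BMR = 10(115) + 6.25(170.18) − 5(85) + 5 = 1150 + 1063.625 − 425 + 5 = 1793.625 kcal/day.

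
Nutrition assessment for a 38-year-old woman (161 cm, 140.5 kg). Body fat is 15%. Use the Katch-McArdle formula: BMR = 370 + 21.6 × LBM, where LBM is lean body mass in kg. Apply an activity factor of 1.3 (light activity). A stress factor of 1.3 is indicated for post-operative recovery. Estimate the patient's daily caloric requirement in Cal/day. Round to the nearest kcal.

4985 Cal/day

LBM = 140.5 × (1 − 0.15) = 119.425 kg. Katch-McArdle: BMR = 370 + 21.6 × 119.425 = 2949.58 kcal/day.
TEE = BMR × activity factor = 2949.58 × 1.3 = 3834.454 kcal/day.
Apply stress factor: 3834.454 × 1.3 = 4984.7902 kcal/day.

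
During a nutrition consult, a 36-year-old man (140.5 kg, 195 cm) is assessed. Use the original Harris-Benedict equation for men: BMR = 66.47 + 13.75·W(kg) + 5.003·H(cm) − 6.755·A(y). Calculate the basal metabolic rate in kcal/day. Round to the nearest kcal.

2731 kcal/day

Harris-Benedict: BMR = 66.47 + 13.75(140.5) + 5.003(195) − 6.755(36) = 2730.75 kcal/day.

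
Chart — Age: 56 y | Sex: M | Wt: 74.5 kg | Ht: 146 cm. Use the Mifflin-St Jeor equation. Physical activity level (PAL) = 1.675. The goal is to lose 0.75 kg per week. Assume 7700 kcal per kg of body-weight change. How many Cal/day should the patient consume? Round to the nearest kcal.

Mifflin-St Jeor (male): BMR = 10(74.5) + 6.25(146) − 5(56) + 5 = 745 + 912.5 − 280 + 5 = 1382.5 kcal/day.
TEE = 1382.5 × 1.675 = 2315.6875 kcal/day.
Required daily deficit = 0.75 × 7700 ÷ 7 = 825 kcal/day.
Target intake = 2315.6875 − 825 = 1490.6875 kcal/day.

1491 Cal/day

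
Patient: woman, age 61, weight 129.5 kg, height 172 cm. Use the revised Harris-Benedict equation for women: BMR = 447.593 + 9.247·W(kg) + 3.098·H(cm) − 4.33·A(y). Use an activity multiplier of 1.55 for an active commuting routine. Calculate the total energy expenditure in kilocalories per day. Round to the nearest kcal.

2966 kilocalories per day

Harris-Benedict: BMR = 447.593 + 9.247(129.5) + 3.098(172) − 4.33(61) = 1913.8055 kcal/day.
TEE = BMR × activity factor = 1913.8055 × 1.55 = 2966.3985 kcal/day.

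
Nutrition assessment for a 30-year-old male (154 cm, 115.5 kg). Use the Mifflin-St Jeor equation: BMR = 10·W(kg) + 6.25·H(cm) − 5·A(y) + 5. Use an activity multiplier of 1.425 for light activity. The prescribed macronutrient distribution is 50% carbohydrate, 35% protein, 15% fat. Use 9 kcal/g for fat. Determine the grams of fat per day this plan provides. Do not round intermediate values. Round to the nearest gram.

Mifflin-St Jeor (male): BMR = 10(115.5) + 6.25(154) − 5(30) + 5 = 1155 + 962.5 − 150 + 5 = 1972.5 kcal/day.
TEE = 1972.5 × 1.425 = 2810.8125 kcal/day.
Fat energy = 15% × 2810.8125 = 421.6219 kcal.
Fat = 421.6219 ÷ 9 kcal/g = 46.8469 g.

47 g/day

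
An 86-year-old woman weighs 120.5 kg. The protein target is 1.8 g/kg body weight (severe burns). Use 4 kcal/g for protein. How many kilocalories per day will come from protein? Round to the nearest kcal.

Protein = 1.8 g/kg × 120.5 kg = 216.9 g/day.
Protein energy = 216.9 g × 4 kcal/g = 867.6 kcal/day.

868 kcal/day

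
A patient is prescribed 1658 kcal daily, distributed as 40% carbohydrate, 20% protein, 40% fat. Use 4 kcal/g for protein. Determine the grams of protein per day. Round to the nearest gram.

83 g/day

Protein energy = 20% × 1658 = 331.6 kcal.
At 4 kcal/g: 331.6 ÷ 4 = 82.9 g.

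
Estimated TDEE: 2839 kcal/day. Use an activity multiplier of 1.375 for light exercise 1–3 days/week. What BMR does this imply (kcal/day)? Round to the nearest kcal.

BMR = TEE ÷ activity factor = 2839 ÷ 1.375 = 2064.7273 kcal/day.

2065 kcal/day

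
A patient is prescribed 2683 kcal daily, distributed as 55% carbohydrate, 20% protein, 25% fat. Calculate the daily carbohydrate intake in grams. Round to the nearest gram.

Carbohydrate energy = 55% × 2683 = 1475.65 kcal.
At 4 kcal/g: 1475.65 ÷ 4 = 368.9125 g.

369 g/day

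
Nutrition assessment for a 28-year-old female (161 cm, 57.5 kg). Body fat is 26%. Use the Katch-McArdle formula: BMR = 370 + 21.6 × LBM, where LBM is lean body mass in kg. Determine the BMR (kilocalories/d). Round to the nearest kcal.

LBM = 57.5 × (1 − 0.26) = 42.55 kg. Katch-McArdle: BMR = 370 + 21.6 × 42.55 = 1289.08 kcal/day.

1289 kilocalories/d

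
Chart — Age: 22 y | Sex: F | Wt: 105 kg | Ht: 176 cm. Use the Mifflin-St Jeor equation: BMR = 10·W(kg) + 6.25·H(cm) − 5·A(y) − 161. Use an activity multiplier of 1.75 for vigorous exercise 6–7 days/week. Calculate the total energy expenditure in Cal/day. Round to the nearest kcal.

3288 Cal/day

Mifflin-St Jeor (female): BMR = 10(105) + 6.25(176) − 5(22) − 161 = 1050 + 1100 − 110 − 161 = 1879 kcal/day.
TEE = BMR × activity factor = 1879 × 1.75 = 3288.25 kcal/day.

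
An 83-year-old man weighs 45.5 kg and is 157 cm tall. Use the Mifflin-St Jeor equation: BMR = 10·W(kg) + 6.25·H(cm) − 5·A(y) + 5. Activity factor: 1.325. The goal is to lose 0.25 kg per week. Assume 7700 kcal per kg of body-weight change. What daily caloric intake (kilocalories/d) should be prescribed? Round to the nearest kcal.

Mifflin-St Jeor (male): BMR = 10(45.5) + 6.25(157) − 5(83) + 5 = 455 + 981.25 − 415 + 5 = 1026.25 kcal/day.
TEE = 1026.25 × 1.325 = 1359.7813 kcal/day.
Required daily deficit = 0.25 × 7700 ÷ 7 = 275 kcal/day.
Target intake = 1359.7813 − 275 = 1084.7813 kcal/day.

1085 kilocalories/d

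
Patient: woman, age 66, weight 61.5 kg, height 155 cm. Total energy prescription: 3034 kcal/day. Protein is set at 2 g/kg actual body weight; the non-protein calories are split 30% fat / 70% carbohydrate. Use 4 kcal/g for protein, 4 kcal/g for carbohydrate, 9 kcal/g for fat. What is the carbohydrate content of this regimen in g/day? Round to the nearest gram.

445 g/day

Protein = 2 × 61.5 = 123 g → 123 × 4 = 492 kcal.
Non-protein calories = 3034 − 492 = 2542 kcal.
Fat: 30% × 2542 = 762.6 kcal; carbohydrate: 1779.4 kcal.
Carbohydrate: 1779.4 kcal ÷ 4 kcal/g = 444.85 g.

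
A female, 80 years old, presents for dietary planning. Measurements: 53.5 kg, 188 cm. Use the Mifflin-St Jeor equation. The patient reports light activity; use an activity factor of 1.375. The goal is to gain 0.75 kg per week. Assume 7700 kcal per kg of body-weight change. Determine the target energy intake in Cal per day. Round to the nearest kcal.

Mifflin-St Jeor (female): BMR = 10(53.5) + 6.25(188) − 5(80) − 161 = 535 + 1175 − 400 − 161 = 1149 kcal/day.
TEE = 1149 × 1.375 = 1579.875 kcal/day.
Required daily surplus = 0.75 × 7700 ÷ 7 = 825 kcal/day.
Target intake = 1579.875 + 825 = 2404.875 kcal/day.

2405 Cal per day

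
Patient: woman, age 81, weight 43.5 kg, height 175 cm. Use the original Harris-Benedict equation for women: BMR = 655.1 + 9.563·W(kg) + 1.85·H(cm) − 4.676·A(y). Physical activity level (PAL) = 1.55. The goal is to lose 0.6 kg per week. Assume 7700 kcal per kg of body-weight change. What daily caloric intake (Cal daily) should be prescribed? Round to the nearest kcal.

Harris-Benedict: BMR = 655.1 + 9.563(43.5) + 1.85(175) − 4.676(81) = 1016.0845 kcal/day.
TEE = 1016.0845 × 1.55 = 1574.931 kcal/day.
Required daily deficit = 0.6 × 7700 ÷ 7 = 660 kcal/day.
Target intake = 1574.931 − 660 = 914.931 kcal/day.

915 Cal daily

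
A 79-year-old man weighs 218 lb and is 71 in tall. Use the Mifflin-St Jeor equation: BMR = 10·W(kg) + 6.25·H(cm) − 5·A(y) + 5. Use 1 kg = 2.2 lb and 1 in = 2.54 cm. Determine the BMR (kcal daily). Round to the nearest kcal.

Convert to metric: weight = 218 ÷ 2.2 = 99.0909 kg; height = 71 × 2.54 = 180.34 cm.
Mifflin-St Jeor (male): BMR = 10(99.0909) + 6.25(180.34) − 5(79) + 5 = 990.9091 + 1127.125 − 395 + 5 = 1728.0341 kcal/day.

1728 kcal daily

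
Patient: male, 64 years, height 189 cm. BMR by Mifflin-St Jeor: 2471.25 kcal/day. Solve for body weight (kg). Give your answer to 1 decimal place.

160.5 kg

2471.25 = 10·W + 6.25(189) − 5(64) + 5
10·W = 2471.25 − 866.25 = 1605, so W = 160.5 kg.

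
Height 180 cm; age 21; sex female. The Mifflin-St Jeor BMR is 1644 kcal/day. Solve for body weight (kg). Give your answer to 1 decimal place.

78.5 kg

1644 = 10·W + 6.25(180) − 5(21) − 161
10·W = 1644 − 859 = 785, so W = 78.5 kg.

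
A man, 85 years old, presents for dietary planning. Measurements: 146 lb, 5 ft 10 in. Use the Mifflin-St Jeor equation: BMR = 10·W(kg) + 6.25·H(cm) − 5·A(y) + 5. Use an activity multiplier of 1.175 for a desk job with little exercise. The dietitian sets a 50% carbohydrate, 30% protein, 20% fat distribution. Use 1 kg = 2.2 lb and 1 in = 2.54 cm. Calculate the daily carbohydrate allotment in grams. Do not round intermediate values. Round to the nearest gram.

199 g/day

Convert to metric: weight = 146 ÷ 2.2 = 66.3636 kg; height = (5×12 + 10) × 2.54 = 70 × 2.54 = 177.8 cm.
Mifflin-St Jeor (male): BMR = 10(66.3636) + 6.25(177.8) − 5(85) + 5 = 663.6364 + 1111.25 − 425 + 5 = 1354.8864 kcal/day.
TEE = 1354.8864 × 1.175 = 1591.9915 kcal/day.
Carbohydrate energy = 50% × 1591.9915 = 795.9957 kcal.
Carbohydrate = 795.9957 ÷ 4 kcal/g = 198.9989 g.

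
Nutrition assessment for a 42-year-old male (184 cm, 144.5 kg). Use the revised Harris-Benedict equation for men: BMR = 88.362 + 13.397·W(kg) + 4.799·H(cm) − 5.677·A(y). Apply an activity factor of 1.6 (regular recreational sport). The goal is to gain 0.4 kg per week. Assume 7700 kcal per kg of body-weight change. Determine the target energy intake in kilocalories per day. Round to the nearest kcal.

Harris-Benedict: BMR = 88.362 + 13.397(144.5) + 4.799(184) − 5.677(42) = 2668.8105 kcal/day.
TEE = 2668.8105 × 1.6 = 4270.0968 kcal/day.
Required daily surplus = 0.4 × 7700 ÷ 7 = 440 kcal/day.
Target intake = 4270.0968 + 440 = 4710.0968 kcal/day.

4710 kilocalories per day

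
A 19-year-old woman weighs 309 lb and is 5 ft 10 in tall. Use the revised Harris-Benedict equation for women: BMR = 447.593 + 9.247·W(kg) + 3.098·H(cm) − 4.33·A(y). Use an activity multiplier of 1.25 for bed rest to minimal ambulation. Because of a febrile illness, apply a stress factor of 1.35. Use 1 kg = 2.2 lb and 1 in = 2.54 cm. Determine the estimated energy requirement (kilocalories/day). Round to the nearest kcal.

3738 kilocalories/day

Convert to metric: weight = 309 ÷ 2.2 = 140.4545 kg; height = (5×12 + 10) × 2.54 = 70 × 2.54 = 177.8 cm.
Harris-Benedict: BMR = 447.593 + 9.247(140.4545) + 3.098(177.8) − 4.33(19) = 2214.9306 kcal/day.
TEE = BMR × activity factor = 2214.9306 × 1.25 = 2768.6632 kcal/day.
Apply stress factor: 2768.6632 × 1.35 = 3737.6954 kcal/day.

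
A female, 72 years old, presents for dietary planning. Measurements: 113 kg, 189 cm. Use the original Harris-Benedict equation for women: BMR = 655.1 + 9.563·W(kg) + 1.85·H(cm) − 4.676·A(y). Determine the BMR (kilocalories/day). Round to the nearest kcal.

Harris-Benedict: BMR = 655.1 + 9.563(113) + 1.85(189) − 4.676(72) = 1748.697 kcal/day.

1749 kilocalories/day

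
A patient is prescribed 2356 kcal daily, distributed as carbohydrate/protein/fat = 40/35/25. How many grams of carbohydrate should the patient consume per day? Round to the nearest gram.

Carbohydrate energy = 40% × 2356 = 942.4 kcal.
At 4 kcal/g: 942.4 ÷ 4 = 235.6 g.

236 g/day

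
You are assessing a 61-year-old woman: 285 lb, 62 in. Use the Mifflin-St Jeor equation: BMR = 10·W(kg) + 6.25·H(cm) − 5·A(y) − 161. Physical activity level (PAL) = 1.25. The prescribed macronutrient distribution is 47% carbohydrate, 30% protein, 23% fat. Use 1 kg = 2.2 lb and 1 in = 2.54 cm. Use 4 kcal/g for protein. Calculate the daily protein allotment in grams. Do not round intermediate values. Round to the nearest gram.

Convert to metric: weight = 285 ÷ 2.2 = 129.5455 kg; height = 62 × 2.54 = 157.48 cm.
Mifflin-St Jeor (female): BMR = 10(129.5455) + 6.25(157.48) − 5(61) − 161 = 1295.4545 + 984.25 − 305 − 161 = 1813.7045 kcal/day.
TEE = 1813.7045 × 1.25 = 2267.1307 kcal/day.
Protein energy = 30% × 2267.1307 = 680.1392 kcal.
Protein = 680.1392 ÷ 4 kcal/g = 170.0348 g.

170 g/day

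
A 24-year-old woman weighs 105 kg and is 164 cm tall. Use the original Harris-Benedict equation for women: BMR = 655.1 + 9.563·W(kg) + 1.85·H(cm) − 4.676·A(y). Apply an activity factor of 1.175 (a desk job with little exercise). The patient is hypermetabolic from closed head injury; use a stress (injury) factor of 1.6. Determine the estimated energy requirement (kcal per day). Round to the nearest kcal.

Harris-Benedict: BMR = 655.1 + 9.563(105) + 1.85(164) − 4.676(24) = 1850.391 kcal/day.
TEE = BMR × activity factor = 1850.391 × 1.175 = 2174.2094 kcal/day.
Apply stress factor: 2174.2094 × 1.6 = 3478.7351 kcal/day.

3479 kcal per day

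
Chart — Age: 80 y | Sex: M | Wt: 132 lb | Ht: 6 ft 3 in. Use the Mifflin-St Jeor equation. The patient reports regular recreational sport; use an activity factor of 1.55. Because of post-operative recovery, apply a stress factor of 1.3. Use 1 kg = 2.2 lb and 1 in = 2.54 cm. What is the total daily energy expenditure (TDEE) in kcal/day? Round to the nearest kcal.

Convert to metric: weight = 132 ÷ 2.2 = 60 kg; height = (6×12 + 3) × 2.54 = 75 × 2.54 = 190.5 cm.
Mifflin-St Jeor (male): BMR = 10(60) + 6.25(190.5) − 5(80) + 5 = 600 + 1190.625 − 400 + 5 = 1395.625 kcal/day.
TEE = BMR × activity factor = 1395.625 × 1.55 = 2163.2188 kcal/day.
Apply stress factor: 2163.2188 × 1.3 = 2812.1844 kcal/day.

2812 kcal/day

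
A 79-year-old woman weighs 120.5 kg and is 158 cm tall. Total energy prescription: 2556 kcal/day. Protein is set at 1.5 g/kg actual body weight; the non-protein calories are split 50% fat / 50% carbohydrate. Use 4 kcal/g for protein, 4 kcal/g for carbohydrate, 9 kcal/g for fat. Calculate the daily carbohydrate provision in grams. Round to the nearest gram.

229 g/day

Protein = 1.5 × 120.5 = 180.75 g → 180.75 × 4 = 723 kcal.
Non-protein calories = 2556 − 723 = 1833 kcal.
Fat: 50% × 1833 = 916.5 kcal; carbohydrate: 916.5 kcal.
Carbohydrate: 916.5 kcal ÷ 4 kcal/g = 229.125 g.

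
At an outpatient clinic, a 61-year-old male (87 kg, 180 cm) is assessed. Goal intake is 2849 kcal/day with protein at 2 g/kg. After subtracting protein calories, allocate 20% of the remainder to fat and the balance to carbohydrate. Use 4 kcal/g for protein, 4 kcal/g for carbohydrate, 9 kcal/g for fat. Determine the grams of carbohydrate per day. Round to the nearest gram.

Protein = 2 × 87 = 174 g → 174 × 4 = 696 kcal.
Non-protein calories = 2849 − 696 = 2153 kcal.
Fat: 20% × 2153 = 430.6 kcal; carbohydrate: 1722.4 kcal.
Carbohydrate: 1722.4 kcal ÷ 4 kcal/g = 430.6 g.

431 g/day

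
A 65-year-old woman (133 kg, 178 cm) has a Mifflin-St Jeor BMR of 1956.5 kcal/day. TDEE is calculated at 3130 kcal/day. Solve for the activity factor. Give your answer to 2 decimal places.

1.60

Activity factor = TEE ÷ BMR = 3130 ÷ 1956.5 = 1.6.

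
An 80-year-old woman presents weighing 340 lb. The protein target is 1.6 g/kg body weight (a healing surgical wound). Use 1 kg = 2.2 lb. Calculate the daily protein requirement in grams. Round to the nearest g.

247 g/day

Weight in kg = 340 ÷ 2.2 = 154.5455 kg.
Protein = 1.6 g/kg × 154.5455 kg = 247.2727 g/day.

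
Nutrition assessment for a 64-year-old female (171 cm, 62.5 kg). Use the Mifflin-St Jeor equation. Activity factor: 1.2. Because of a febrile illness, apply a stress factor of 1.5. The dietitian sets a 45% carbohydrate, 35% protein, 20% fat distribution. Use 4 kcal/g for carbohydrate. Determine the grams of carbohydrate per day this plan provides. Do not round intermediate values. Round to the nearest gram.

Mifflin-St Jeor (female): BMR = 10(62.5) + 6.25(171) − 5(64) − 161 = 625 + 1068.75 − 320 − 161 = 1212.75 kcal/day.
TEE = 1212.75 × 1.2 = 1455.3 kcal/day.
With stress factor 1.5: 1455.3 × 1.5 = 2182.95 kcal/day.
Carbohydrate energy = 45% × 2182.95 = 982.3275 kcal.
Carbohydrate = 982.3275 ÷ 4 kcal/g = 245.5819 g.

246 g/day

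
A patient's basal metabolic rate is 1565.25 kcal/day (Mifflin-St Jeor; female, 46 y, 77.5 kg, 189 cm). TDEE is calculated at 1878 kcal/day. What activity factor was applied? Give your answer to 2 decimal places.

1.20

Activity factor = TEE ÷ BMR = 1878 ÷ 1565.25 = 1.2.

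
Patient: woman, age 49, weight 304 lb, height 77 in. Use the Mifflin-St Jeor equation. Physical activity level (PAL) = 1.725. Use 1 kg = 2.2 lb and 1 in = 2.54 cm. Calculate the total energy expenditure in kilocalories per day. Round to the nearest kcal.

3792 kilocalories per day

Convert to metric: weight = 304 ÷ 2.2 = 138.1818 kg; height = 77 × 2.54 = 195.58 cm.
Mifflin-St Jeor (female): BMR = 10(138.1818) + 6.25(195.58) − 5(49) − 161 = 1381.8182 + 1222.375 − 245 − 161 = 2198.1932 kcal/day.
TEE = BMR × activity factor = 2198.1932 × 1.725 = 3791.8832 kcal/day.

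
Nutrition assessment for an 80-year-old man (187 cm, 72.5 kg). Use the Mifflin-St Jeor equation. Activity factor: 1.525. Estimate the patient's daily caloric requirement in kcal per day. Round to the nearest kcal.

Mifflin-St Jeor (male): BMR = 10(72.5) + 6.25(187) − 5(80) + 5 = 725 + 1168.75 − 400 + 5 = 1498.75 kcal/day.
TEE = BMR × activity factor = 1498.75 × 1.525 = 2285.5938 kcal/day.

2286 kcal per day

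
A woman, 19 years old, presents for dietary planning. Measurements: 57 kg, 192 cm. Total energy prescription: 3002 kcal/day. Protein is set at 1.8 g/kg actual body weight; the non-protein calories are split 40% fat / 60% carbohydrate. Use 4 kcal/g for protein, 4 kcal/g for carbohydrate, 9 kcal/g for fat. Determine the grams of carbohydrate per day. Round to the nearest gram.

Protein = 1.8 × 57 = 102.6 g → 102.6 × 4 = 410.4 kcal.
Non-protein calories = 3002 − 410.4 = 2591.6 kcal.
Fat: 40% × 2591.6 = 1036.64 kcal; carbohydrate: 1554.96 kcal.
Carbohydrate: 1554.96 kcal ÷ 4 kcal/g = 388.74 g.

389 g/day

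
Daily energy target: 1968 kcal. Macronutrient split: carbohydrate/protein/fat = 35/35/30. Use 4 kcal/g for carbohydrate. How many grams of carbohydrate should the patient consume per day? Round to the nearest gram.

Carbohydrate energy = 35% × 1968 = 688.8 kcal.
At 4 kcal/g: 688.8 ÷ 4 = 172.2 g.

172 g/day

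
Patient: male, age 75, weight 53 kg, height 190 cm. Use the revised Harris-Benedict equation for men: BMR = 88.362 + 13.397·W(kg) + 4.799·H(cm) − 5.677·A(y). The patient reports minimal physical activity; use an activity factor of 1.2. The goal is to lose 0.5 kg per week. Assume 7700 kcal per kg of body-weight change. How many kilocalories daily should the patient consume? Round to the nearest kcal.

Harris-Benedict: BMR = 88.362 + 13.397(53) + 4.799(190) − 5.677(75) = 1284.438 kcal/day.
TEE = 1284.438 × 1.2 = 1541.3256 kcal/day.
Required daily deficit = 0.5 × 7700 ÷ 7 = 550 kcal/day.
Target intake = 1541.3256 − 550 = 991.3256 kcal/day.

991 kilocalories daily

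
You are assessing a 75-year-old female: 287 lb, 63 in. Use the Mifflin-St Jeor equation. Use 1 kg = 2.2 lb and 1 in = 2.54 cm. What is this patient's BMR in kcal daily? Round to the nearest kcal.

1769 kcal daily

Convert to metric: weight = 287 ÷ 2.2 = 130.4545 kg; height = 63 × 2.54 = 160.02 cm.
Mifflin-St Jeor (female): BMR = 10(130.4545) + 6.25(160.02) − 5(75) − 161 = 1304.5455 + 1000.125 − 375 − 161 = 1768.6705 kcal/day.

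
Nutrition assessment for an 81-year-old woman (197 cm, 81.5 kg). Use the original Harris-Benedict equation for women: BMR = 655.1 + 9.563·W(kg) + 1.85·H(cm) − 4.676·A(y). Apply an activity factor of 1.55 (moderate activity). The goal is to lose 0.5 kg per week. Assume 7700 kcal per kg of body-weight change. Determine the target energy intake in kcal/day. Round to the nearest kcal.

Harris-Benedict: BMR = 655.1 + 9.563(81.5) + 1.85(197) − 4.676(81) = 1420.1785 kcal/day.
TEE = 1420.1785 × 1.55 = 2201.2767 kcal/day.
Required daily deficit = 0.5 × 7700 ÷ 7 = 550 kcal/day.
Target intake = 2201.2767 − 550 = 1651.2767 kcal/day.

1651 kcal/day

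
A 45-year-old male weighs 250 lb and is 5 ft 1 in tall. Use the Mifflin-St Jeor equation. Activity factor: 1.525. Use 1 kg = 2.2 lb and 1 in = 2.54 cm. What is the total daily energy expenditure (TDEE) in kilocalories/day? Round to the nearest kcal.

2874 kilocalories/day

Convert to metric: weight = 250 ÷ 2.2 = 113.6364 kg; height = (5×12 + 1) × 2.54 = 61 × 2.54 = 154.94 cm.
Mifflin-St Jeor (male): BMR = 10(113.6364) + 6.25(154.94) − 5(45) + 5 = 1136.3636 + 968.375 − 225 + 5 = 1884.7386 kcal/day.
TEE = BMR × activity factor = 1884.7386 × 1.525 = 2874.2264 kcal/day.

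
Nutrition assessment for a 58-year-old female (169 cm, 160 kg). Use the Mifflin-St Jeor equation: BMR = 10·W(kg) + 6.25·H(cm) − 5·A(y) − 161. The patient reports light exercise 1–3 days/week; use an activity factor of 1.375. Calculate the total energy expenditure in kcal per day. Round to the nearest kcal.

3032 kcal per day

Mifflin-St Jeor (female): BMR = 10(160) + 6.25(169) − 5(58) − 161 = 1600 + 1056.25 − 290 − 161 = 2205.25 kcal/day.
TEE = BMR × activity factor = 2205.25 × 1.375 = 3032.2188 kcal/day.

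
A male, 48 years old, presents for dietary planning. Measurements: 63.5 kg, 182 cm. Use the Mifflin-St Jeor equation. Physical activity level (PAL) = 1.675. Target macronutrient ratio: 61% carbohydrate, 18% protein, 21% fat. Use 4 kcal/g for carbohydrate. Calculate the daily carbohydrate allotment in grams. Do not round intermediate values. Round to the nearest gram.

393 g/day

Mifflin-St Jeor (male): BMR = 10(63.5) + 6.25(182) − 5(48) + 5 = 635 + 1137.5 − 240 + 5 = 1537.5 kcal/day.
TEE = 1537.5 × 1.675 = 2575.3125 kcal/day.
Carbohydrate energy = 61% × 2575.3125 = 1570.9406 kcal.
Carbohydrate = 1570.9406 ÷ 4 kcal/g = 392.7352 g.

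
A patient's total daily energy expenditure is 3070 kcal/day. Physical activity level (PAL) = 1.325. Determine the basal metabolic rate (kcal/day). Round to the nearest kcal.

2317 kcal/day

BMR = TEE ÷ activity factor = 3070 ÷ 1.325 = 2316.9811 kcal/day.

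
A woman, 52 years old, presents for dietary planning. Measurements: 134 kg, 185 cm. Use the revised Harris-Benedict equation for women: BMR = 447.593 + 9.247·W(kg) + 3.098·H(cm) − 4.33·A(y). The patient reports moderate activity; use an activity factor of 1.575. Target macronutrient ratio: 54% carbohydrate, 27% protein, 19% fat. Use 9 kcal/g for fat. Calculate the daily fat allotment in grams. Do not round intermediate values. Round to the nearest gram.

Harris-Benedict: BMR = 447.593 + 9.247(134) + 3.098(185) − 4.33(52) = 2034.661 kcal/day.
TEE = 2034.661 × 1.575 = 3204.5911 kcal/day.
Fat energy = 19% × 3204.5911 = 608.8723 kcal.
Fat = 608.8723 ÷ 9 kcal/g = 67.6525 g.

68 g/day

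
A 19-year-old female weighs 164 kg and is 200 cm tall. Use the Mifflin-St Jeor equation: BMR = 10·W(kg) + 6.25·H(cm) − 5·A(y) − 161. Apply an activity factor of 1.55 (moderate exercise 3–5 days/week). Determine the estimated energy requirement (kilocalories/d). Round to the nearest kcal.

4083 kilocalories/d

Mifflin-St Jeor (female): BMR = 10(164) + 6.25(200) − 5(19) − 161 = 1640 + 1250 − 95 − 161 = 2634 kcal/day.
TEE = BMR × activity factor = 2634 × 1.55 = 4082.7 kcal/day.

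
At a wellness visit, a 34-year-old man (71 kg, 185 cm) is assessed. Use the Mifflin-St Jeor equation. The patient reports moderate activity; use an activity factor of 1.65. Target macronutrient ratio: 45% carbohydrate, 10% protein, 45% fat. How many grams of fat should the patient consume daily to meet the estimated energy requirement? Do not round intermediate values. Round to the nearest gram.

Mifflin-St Jeor (male): BMR = 10(71) + 6.25(185) − 5(34) + 5 = 710 + 1156.25 − 170 + 5 = 1701.25 kcal/day.
TEE = 1701.25 × 1.65 = 2807.0625 kcal/day.
Fat energy = 45% × 2807.0625 = 1263.1781 kcal.
Fat = 1263.1781 ÷ 9 kcal/g = 140.3531 g.

140 g/day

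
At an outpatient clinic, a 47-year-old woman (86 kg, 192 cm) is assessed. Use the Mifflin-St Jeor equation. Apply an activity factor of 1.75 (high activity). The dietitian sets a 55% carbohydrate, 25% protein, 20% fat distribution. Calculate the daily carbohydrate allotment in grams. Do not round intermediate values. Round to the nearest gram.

Mifflin-St Jeor (female): BMR = 10(86) + 6.25(192) − 5(47) − 161 = 860 + 1200 − 235 − 161 = 1664 kcal/day.
TEE = 1664 × 1.75 = 2912 kcal/day.
Carbohydrate energy = 55% × 2912 = 1601.6 kcal.
Carbohydrate = 1601.6 ÷ 4 kcal/g = 400.4 g.

400 g/day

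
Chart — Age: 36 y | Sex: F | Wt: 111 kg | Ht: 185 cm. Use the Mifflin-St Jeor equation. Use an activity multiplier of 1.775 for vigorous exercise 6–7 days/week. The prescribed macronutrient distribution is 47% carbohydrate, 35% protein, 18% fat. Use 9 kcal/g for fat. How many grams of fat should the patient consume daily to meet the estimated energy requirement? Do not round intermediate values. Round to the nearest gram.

68 g/day

Mifflin-St Jeor (female): BMR = 10(111) + 6.25(185) − 5(36) − 161 = 1110 + 1156.25 − 180 − 161 = 1925.25 kcal/day.
TEE = 1925.25 × 1.775 = 3417.3188 kcal/day.
Fat energy = 18% × 3417.3188 = 615.1174 kcal.
Fat = 615.1174 ÷ 9 kcal/g = 68.3464 g.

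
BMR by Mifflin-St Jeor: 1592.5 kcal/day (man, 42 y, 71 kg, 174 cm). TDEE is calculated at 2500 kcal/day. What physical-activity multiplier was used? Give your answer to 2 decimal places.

Activity factor = TEE ÷ BMR = 2500 ÷ 1592.5 = 1.57.

1.57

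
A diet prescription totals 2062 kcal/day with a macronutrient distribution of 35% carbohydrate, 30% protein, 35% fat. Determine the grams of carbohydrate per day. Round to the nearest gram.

180 g/day

Carbohydrate energy = 35% × 2062 = 721.7 kcal.
At 4 kcal/g: 721.7 ÷ 4 = 180.425 g.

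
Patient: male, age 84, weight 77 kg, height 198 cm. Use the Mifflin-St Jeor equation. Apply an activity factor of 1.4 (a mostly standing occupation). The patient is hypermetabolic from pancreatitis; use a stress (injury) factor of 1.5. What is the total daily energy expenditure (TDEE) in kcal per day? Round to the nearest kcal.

3344 kcal per day

Mifflin-St Jeor (male): BMR = 10(77) + 6.25(198) − 5(84) + 5 = 770 + 1237.5 − 420 + 5 = 1592.5 kcal/day.
TEE = BMR × activity factor = 1592.5 × 1.4 = 2229.5 kcal/day.
Apply stress factor: 2229.5 × 1.5 = 3344.25 kcal/day.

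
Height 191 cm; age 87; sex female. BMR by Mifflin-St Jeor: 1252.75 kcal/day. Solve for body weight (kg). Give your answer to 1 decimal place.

65.5 kg

1252.75 = 10·W + 6.25(191) − 5(87) − 161
10·W = 1252.75 − 597.75 = 655, so W = 65.5 kg.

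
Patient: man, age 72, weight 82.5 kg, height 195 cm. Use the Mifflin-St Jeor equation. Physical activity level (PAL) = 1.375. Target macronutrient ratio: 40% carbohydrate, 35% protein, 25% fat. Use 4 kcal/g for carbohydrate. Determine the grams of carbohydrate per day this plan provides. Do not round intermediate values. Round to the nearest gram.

Mifflin-St Jeor (male): BMR = 10(82.5) + 6.25(195) − 5(72) + 5 = 825 + 1218.75 − 360 + 5 = 1688.75 kcal/day.
TEE = 1688.75 × 1.375 = 2322.0313 kcal/day.
Carbohydrate energy = 40% × 2322.0313 = 928.8125 kcal.
Carbohydrate = 928.8125 ÷ 4 kcal/g = 232.2031 g.

232 g/day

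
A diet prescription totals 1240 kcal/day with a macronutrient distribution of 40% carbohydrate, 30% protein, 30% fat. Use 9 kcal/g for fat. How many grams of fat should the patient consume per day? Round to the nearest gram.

Fat energy = 30% × 1240 = 372 kcal.
At 9 kcal/g: 372 ÷ 9 = 41.3333 g.

41 g/day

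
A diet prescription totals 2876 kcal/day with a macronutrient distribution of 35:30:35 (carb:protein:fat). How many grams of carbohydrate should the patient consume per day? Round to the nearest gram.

Carbohydrate energy = 35% × 2876 = 1006.6 kcal.
At 4 kcal/g: 1006.6 ÷ 4 = 251.65 g.

252 g/day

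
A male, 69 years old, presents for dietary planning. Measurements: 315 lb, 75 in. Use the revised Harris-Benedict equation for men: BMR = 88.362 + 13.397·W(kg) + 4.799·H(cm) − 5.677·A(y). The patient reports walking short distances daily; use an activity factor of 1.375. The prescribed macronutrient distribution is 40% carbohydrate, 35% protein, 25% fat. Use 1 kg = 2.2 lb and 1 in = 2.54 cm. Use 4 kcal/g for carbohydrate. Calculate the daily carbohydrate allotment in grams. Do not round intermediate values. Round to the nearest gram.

Convert to metric: weight = 315 ÷ 2.2 = 143.1818 kg; height = 75 × 2.54 = 190.5 cm.
Harris-Benedict: BMR = 88.362 + 13.397(143.1818) + 4.799(190.5) − 5.677(69) = 2529.0653 kcal/day.
TEE = 2529.0653 × 1.375 = 3477.4648 kcal/day.
Carbohydrate energy = 40% × 3477.4648 = 1390.9859 kcal.
Carbohydrate = 1390.9859 ÷ 4 kcal/g = 347.7465 g.

348 g/day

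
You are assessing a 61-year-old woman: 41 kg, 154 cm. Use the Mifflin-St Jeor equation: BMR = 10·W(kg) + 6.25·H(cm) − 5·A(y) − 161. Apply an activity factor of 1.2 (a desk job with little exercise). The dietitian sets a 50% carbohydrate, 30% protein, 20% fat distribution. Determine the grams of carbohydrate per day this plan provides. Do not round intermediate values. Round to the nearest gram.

136 g/day

Mifflin-St Jeor (female): BMR = 10(41) + 6.25(154) − 5(61) − 161 = 410 + 962.5 − 305 − 161 = 906.5 kcal/day.
TEE = 906.5 × 1.2 = 1087.8 kcal/day.
Carbohydrate energy = 50% × 1087.8 = 543.9 kcal.
Carbohydrate = 543.9 ÷ 4 kcal/g = 135.975 g.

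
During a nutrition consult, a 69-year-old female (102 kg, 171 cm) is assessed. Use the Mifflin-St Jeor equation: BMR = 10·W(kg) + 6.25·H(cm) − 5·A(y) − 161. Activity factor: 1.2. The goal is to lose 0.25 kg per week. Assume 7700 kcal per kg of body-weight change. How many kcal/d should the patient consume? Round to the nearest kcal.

Mifflin-St Jeor (female): BMR = 10(102) + 6.25(171) − 5(69) − 161 = 1020 + 1068.75 − 345 − 161 = 1582.75 kcal/day.
TEE = 1582.75 × 1.2 = 1899.3 kcal/day.
Required daily deficit = 0.25 × 7700 ÷ 7 = 275 kcal/day.
Target intake = 1899.3 − 275 = 1624.3 kcal/day.

1624 kcal/d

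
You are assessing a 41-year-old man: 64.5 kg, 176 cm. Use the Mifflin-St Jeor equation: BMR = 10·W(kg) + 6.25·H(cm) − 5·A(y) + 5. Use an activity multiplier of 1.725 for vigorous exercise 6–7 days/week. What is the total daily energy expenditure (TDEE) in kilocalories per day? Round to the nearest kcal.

Mifflin-St Jeor (male): BMR = 10(64.5) + 6.25(176) − 5(41) + 5 = 645 + 1100 − 205 + 5 = 1545 kcal/day.
TEE = BMR × activity factor = 1545 × 1.725 = 2665.125 kcal/day.

2665 kilocalories per day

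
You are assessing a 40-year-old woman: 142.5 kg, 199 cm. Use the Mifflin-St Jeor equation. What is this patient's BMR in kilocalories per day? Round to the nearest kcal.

2308 kilocalories per day

Mifflin-St Jeor (female): BMR = 10(142.5) + 6.25(199) − 5(40) − 161 = 1425 + 1243.75 − 200 − 161 = 2307.75 kcal/day.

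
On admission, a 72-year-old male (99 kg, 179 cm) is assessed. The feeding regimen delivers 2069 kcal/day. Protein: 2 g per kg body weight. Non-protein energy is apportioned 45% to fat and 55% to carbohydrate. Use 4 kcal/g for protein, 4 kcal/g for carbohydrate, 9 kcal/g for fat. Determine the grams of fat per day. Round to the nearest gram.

Protein = 2 × 99 = 198 g → 198 × 4 = 792 kcal.
Non-protein calories = 2069 − 792 = 1277 kcal.
Fat: 45% × 1277 = 574.65 kcal; carbohydrate: 702.35 kcal.
Fat: 574.65 kcal ÷ 9 kcal/g = 63.85 g.

64 g/day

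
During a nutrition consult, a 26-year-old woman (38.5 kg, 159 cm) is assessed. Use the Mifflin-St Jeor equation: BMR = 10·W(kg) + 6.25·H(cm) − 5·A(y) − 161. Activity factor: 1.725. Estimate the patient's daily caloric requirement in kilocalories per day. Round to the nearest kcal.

Mifflin-St Jeor (female): BMR = 10(38.5) + 6.25(159) − 5(26) − 161 = 385 + 993.75 − 130 − 161 = 1087.75 kcal/day.
TEE = BMR × activity factor = 1087.75 × 1.725 = 1876.3688 kcal/day.

1876 kilocalories per day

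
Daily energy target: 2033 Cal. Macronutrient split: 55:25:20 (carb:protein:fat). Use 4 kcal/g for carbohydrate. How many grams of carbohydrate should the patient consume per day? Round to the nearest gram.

280 g/day

Carbohydrate energy = 55% × 2033 = 1118.15 kcal.
At 4 kcal/g: 1118.15 ÷ 4 = 279.5375 g.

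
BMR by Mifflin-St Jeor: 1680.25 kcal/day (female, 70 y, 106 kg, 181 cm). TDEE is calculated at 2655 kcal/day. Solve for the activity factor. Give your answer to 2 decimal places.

1.58

Activity factor = TEE ÷ BMR = 2655 ÷ 1680.25 = 1.58.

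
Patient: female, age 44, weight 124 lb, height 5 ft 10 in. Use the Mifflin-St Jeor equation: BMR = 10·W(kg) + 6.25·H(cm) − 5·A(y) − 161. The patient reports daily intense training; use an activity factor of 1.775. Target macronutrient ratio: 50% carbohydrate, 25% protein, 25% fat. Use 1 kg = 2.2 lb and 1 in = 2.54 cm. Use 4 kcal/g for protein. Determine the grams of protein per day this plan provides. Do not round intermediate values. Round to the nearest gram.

144 g/day

Convert to metric: weight = 124 ÷ 2.2 = 56.3636 kg; height = (5×12 + 10) × 2.54 = 70 × 2.54 = 177.8 cm.
Mifflin-St Jeor (female): BMR = 10(56.3636) + 6.25(177.8) − 5(44) − 161 = 563.6364 + 1111.25 − 220 − 161 = 1293.8864 kcal/day.
TEE = 1293.8864 × 1.775 = 2296.6483 kcal/day.
Protein energy = 25% × 2296.6483 = 574.1621 kcal.
Protein = 574.1621 ÷ 4 kcal/g = 143.5405 g.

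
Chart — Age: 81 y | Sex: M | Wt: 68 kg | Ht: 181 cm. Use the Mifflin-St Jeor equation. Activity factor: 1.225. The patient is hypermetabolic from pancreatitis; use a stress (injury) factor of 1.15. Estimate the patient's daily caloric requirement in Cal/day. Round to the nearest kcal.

1988 Cal/day

Mifflin-St Jeor (male): BMR = 10(68) + 6.25(181) − 5(81) + 5 = 680 + 1131.25 − 405 + 5 = 1411.25 kcal/day.
TEE = BMR × activity factor = 1411.25 × 1.225 = 1728.7813 kcal/day.
Apply stress factor: 1728.7813 × 1.15 = 1988.0984 kcal/day.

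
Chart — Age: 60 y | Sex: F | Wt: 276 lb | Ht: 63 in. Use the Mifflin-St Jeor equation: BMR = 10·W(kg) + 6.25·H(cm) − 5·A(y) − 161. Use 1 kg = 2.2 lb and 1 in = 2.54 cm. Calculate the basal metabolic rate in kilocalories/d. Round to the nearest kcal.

1794 kilocalories/d

Convert to metric: weight = 276 ÷ 2.2 = 125.4545 kg; height = 63 × 2.54 = 160.02 cm.
Mifflin-St Jeor (female): BMR = 10(125.4545) + 6.25(160.02) − 5(60) − 161 = 1254.5455 + 1000.125 − 300 − 161 = 1793.6705 kcal/day.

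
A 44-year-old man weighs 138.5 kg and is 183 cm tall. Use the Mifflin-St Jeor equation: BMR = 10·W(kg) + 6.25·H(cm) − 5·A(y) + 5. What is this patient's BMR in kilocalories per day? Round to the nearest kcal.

2314 kilocalories per day

Mifflin-St Jeor (male): BMR = 10(138.5) + 6.25(183) − 5(44) + 5 = 1385 + 1143.75 − 220 + 5 = 2313.75 kcal/day.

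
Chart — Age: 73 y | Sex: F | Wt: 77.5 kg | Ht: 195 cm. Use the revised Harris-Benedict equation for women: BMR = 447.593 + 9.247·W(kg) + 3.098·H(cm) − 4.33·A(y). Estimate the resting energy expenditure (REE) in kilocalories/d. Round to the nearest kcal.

Harris-Benedict: BMR = 447.593 + 9.247(77.5) + 3.098(195) − 4.33(73) = 1452.2555 kcal/day.

1452 kilocalories/d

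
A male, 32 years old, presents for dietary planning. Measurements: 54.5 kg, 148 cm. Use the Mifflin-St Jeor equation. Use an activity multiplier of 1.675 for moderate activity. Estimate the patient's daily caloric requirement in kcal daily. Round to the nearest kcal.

Mifflin-St Jeor (male): BMR = 10(54.5) + 6.25(148) − 5(32) + 5 = 545 + 925 − 160 + 5 = 1315 kcal/day.
TEE = BMR × activity factor = 1315 × 1.675 = 2202.625 kcal/day.

2203 kcal daily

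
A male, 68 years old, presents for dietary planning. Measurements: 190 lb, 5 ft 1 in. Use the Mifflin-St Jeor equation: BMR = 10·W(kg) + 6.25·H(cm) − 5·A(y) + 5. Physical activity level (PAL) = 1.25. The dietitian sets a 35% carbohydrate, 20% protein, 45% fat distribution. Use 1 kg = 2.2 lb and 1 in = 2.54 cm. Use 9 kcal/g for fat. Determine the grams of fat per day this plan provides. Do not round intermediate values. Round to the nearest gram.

94 g/day

Convert to metric: weight = 190 ÷ 2.2 = 86.3636 kg; height = (5×12 + 1) × 2.54 = 61 × 2.54 = 154.94 cm.
Mifflin-St Jeor (male): BMR = 10(86.3636) + 6.25(154.94) − 5(68) + 5 = 863.6364 + 968.375 − 340 + 5 = 1497.0114 kcal/day.
TEE = 1497.0114 × 1.25 = 1871.2642 kcal/day.
Fat energy = 45% × 1871.2642 = 842.0689 kcal.
Fat = 842.0689 ÷ 9 kcal/g = 93.5632 g.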